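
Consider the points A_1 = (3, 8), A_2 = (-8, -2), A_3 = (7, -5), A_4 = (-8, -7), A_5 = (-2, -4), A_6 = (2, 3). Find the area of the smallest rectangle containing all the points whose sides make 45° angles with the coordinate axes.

234

In coordinates u = x + y, v = x − y the rectangle is axis-aligned; the map (x,y)→(u,v) scales areas by 2.
u-values: 11, -10, 2, -15, -6, 5; range = 11 − (-15) = 26.
v-values: -5, -6, 12, -1, 2, -1; range = 12 − (-6) = 18.
Area = (26 × 18) / 2 = 234.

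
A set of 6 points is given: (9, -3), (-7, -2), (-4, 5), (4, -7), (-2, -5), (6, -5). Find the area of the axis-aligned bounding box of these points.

x ranges over [-7, 9], width 16.
y ranges over [-7, 5], height 12.
Area = 16 × 12 = 192.

192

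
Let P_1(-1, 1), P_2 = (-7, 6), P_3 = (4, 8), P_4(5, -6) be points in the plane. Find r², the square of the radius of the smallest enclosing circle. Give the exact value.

24625/338

By Welzl's lemma the MEC is supported by two points (diametrically opposite) or three points (on a circumcircle).
The minimum enclosing circle is determined by three boundary points: P_2, P_3, P_4.
Their circumcentre is (-9/26, 17/26) with r² = 24625/338.
The farthest remaining point P_1 is at distance² 185/338 ≤ 24625/338.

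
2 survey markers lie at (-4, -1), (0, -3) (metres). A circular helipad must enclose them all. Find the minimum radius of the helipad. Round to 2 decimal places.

2.24

The smallest circle enclosing two points has them as diameter endpoints.
Centre = midpoint = (-2, -2); r² = |(-4, -1)−(0, -3)|²/4 = 20/4 = 5.
r = √5 ≈ 2.24.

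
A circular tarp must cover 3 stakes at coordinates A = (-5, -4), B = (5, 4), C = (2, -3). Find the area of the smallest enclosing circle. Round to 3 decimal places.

Side lengths²: AB² = 164, AC² = 50, BC² = 58.
Since AB² = 164 ≥ 58 + 50 = 108, the angle opposite AB is not acute, so the smallest enclosing circle has AB as diameter.
Centre = midpoint of AB = (0, 0), r² = 164/4 = 41.
Area = π·r² = π·41 ≈ 128.805.

128.805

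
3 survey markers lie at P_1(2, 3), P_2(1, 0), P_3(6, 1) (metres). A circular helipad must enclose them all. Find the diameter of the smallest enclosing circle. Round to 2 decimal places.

Side lengths²: P_1P_2² = 10, P_1P_3² = 20, P_2P_3² = 26.
Since P_2P_3² = 26 < 20 + 10 = 30, the triangle is acute, so the smallest enclosing circle is the circumcircle.
Circumcentre = (24/7, 6/7), r² = 325/49.
Diameter = 2r = 2√(325/49) ≈ 5.15.

5.15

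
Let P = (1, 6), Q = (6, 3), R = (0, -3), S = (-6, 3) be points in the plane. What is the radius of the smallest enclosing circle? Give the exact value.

The minimum enclosing circle of a finite set is fixed by two of the points (as a diameter) or three (as a circumcircle).
The farthest pair is Q–S with squared distance 144. The circle on this segment as diameter has centre (0, 3) and r² = 144/4 = 36.
Check P: distance² to centre = 10 ≤ 36, so it lies inside.
All remaining points lie in this disk, and no smaller disk contains both endpoints, so this is the minimum enclosing circle.
r = √36 = 6.

6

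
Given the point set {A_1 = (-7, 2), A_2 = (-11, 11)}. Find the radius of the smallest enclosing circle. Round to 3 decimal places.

4.924

The smallest circle enclosing two points has them as diameter endpoints.
Centre = midpoint = (-9, 6.5); r² = |A_1A_2|²/4 = 97/4 = 24.25.
r = √(24.25) ≈ 4.924.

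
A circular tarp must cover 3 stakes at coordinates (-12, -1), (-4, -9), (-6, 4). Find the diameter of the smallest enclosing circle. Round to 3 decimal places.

Call the three points A, B, C in the order given.
Side lengths²: AB² = 128, AC² = 61, BC² = 173.
Since BC² = 173 < 128 + 61 = 189, the triangle is acute, so the smallest enclosing circle is the circumcircle.
Circumcentre = (-123/22, -57/22), r² = 10553/242.
Diameter = 2r = 2√(10553/242) ≈ 13.207.

13.207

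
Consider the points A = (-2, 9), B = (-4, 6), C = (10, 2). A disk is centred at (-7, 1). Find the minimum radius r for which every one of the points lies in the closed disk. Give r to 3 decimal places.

The required radius is the distance from (-7, 1) to the farthest point.
Squared distances: 89, 34, 290.
Maximum is 290, attained at C.
r = √290 ≈ 17.029.

17.029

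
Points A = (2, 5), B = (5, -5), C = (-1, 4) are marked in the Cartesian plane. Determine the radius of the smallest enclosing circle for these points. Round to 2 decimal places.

Side lengths²: AB² = 109, AC² = 10, BC² = 117.
Since BC² = 117 < 109 + 10 = 119, the triangle is acute, so the smallest enclosing circle is the circumcircle.
Circumcentre = (47/22, -9/22), r² = 7085/242.
r = √(7085/242) ≈ 5.41.

5.41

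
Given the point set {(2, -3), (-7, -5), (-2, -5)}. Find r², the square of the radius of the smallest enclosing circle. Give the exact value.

Call the three points A, B, C in the order given.
Side lengths²: AB² = 85, AC² = 20, BC² = 25.
Since AB² = 85 ≥ 25 + 20 = 45, the angle opposite AB is not acute, so the smallest enclosing circle has AB as diameter.
Centre = midpoint of AB = (-2.5, -4), r² = 85/4 = 21.25.

21.25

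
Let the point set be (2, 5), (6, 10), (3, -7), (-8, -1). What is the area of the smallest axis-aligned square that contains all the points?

289

The bounding box has width 14 and height 17.
An axis-aligned square enclosing the set must have side ≥ max(width, height).
So the minimum side is max(14, 17) = 17.
Area = 17² = 289.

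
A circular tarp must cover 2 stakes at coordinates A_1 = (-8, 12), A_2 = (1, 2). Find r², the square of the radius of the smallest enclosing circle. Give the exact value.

The smallest circle enclosing two points has them as diameter endpoints.
Centre = midpoint = (-3.5, 7); r² = |A_1A_2|²/4 = 181/4 = 45.25.

45.25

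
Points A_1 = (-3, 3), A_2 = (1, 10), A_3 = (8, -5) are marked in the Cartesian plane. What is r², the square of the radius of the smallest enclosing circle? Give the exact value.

68.5

Side lengths²: A_1A_2² = 65, A_1A_3² = 185, A_2A_3² = 274.
Since A_2A_3² = 274 ≥ 185 + 65 = 250, the angle opposite A_2A_3 is not acute, so the smallest enclosing circle has A_2A_3 as diameter.
Centre = midpoint of A_2A_3 = (4.5, 2.5), r² = 274/4 = 68.5.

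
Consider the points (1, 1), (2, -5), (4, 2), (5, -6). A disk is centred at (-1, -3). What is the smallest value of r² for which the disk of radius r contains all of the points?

50

The required radius is the distance from (-1, -3) to the farthest point.
Squared distances: 20, 13, 50, 45.
Maximum is 50, attained at (4, 2).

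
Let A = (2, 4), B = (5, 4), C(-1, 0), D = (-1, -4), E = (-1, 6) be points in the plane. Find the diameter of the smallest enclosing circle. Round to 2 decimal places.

10.54

By Welzl's lemma the MEC is supported by two points (diametrically opposite) or three points (on a circumcircle).
The minimum enclosing circle is determined by three boundary points: B, D, E.
Their circumcentre is (2/3, 1) with r² = 250/9.
The farthest remaining point A is at distance² 97/9 ≤ 250/9.
Diameter = 2r = 2√(250/9) ≈ 10.54.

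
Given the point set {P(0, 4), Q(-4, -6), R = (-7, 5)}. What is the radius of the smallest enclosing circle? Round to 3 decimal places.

Side lengths²: PQ² = 116, PR² = 50, QR² = 130.
Since QR² = 130 < 116 + 50 = 166, the triangle is acute, so the smallest enclosing circle is the circumcircle.
Circumcentre = (-154/37, -5/37), r² = 47125/1369.
r = √(47125/1369) ≈ 5.867.

5.867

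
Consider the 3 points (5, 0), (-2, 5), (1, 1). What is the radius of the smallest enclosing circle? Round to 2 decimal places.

Call the three points A, B, C in the order given.
Side lengths²: AB² = 74, AC² = 17, BC² = 25.
Since AB² = 74 ≥ 25 + 17 = 42, the angle opposite AB is not acute, so the smallest enclosing circle has AB as diameter.
Centre = midpoint of AB = (1.5, 2.5), r² = 74/4 = 18.5.
r = √(18.5) ≈ 4.30.

4.30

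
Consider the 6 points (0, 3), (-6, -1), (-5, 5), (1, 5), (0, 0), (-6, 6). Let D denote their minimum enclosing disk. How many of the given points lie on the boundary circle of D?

3

By Welzl's lemma the MEC is supported by two points (diametrically opposite) or three points (on a circumcircle).
The minimum enclosing circle is determined by three boundary points: (-6, -1), (1, 5), (-6, 6).
Their circumcentre is (-41/14, 2.5) with r² = 2125/98.
The farthest remaining point (0, 0) is at distance² 1453/98 ≤ 2125/98.
The points at distance exactly r from the centre are (-6, -1), (1, 5), (-6, 6) — 3 points.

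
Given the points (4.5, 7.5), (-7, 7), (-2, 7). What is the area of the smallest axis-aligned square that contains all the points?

The bounding box has width 11.5 and height 0.5.
An axis-aligned square enclosing the set must have side ≥ max(width, height).
So the minimum side is max(11.5, 0.5) = 11.5.
Area = 11.5² = 132.25.

132.25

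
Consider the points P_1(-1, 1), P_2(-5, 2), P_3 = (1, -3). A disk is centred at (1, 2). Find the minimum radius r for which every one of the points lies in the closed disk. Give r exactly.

6

The required radius is the distance from (1, 2) to the farthest point.
Squared distances: 5, 36, 25.
Maximum is 36, attained at P_2.
r = √36 = 6.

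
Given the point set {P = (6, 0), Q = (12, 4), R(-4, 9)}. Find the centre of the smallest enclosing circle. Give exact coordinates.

(4, 6.5)

Side lengths²: PQ² = 52, PR² = 181, QR² = 281.
Since QR² = 281 ≥ 181 + 52 = 233, the angle opposite QR is not acute, so the smallest enclosing circle has QR as diameter.
Centre = midpoint of QR = (4, 6.5), r² = 281/4 = 70.25.
Centre = (4, 6.5).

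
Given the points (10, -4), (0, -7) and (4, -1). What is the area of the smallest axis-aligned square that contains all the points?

100

The bounding box has width 10 and height 6.
An axis-aligned square enclosing the set must have side ≥ max(width, height).
So the minimum side is max(10, 6) = 10.
Area = 10² = 100.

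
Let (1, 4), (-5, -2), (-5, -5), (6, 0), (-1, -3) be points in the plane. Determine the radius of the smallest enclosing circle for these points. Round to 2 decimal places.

6.06

The minimum enclosing circle of a finite set is fixed by two of the points (as a diameter) or three (as a circumcircle).
The minimum enclosing circle is determined by three boundary points: (1, 4), (-5, -5), (6, 0).
Their circumcentre is (13/46, -93/46) with r² = 38909/1058.
The farthest remaining point (-5, -2) is at distance² 29525/1058 ≤ 38909/1058.
r = √(38909/1058) ≈ 6.06.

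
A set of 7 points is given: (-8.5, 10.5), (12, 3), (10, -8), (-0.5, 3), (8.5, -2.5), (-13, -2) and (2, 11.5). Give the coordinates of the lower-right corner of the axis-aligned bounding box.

(12, -8)

x-range [-13, 12], y-range [-8, 11.5].
The lower-right corner is (12, -8).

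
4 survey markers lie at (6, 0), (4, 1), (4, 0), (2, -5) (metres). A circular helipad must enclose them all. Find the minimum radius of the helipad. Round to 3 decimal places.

3.234

A smallest enclosing disk is always determined by at most three of the input points on its boundary.
The minimum enclosing circle is determined by three boundary points: (6, 0), (4, 1), (2, -5).
Their circumcentre is (51/14, -31/14) with r² = 1025/98.
The farthest remaining point (4, 0) is at distance² 493/98 ≤ 1025/98.
r = √(1025/98) ≈ 3.234.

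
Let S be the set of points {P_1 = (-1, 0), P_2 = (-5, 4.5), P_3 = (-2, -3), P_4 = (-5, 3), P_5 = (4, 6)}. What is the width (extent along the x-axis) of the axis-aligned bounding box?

max x = 4, min x = -5, so width = 9.

9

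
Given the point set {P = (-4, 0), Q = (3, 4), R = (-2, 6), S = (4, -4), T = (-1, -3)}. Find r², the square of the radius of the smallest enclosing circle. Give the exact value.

34

The farthest pair is R–S with squared distance 136. The circle on this segment as diameter has centre (1, 1) and r² = 136/4 = 34.
Check P: distance² to centre = 26 ≤ 34, so it lies inside.
All remaining points lie in this disk, and no smaller disk contains both endpoints, so this is the minimum enclosing circle.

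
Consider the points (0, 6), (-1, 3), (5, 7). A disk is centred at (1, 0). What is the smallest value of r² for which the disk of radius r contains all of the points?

65

The required radius is the distance from (1, 0) to the farthest point.
Squared distances: 37, 13, 65.
Maximum is 65, attained at (5, 7).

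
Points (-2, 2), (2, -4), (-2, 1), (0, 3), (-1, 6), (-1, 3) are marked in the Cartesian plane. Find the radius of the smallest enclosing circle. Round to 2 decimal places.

The farthest pair is (2, -4)–(-1, 6) with squared distance 109. The circle on this segment as diameter has centre (0.5, 1) and r² = 109/4 = 27.25.
Check (-2, 2): distance² to centre = 7.25 ≤ 27.25, so it lies inside.
All remaining points lie in this disk, and no smaller disk contains both endpoints, so this is the minimum enclosing circle.
r = √(27.25) ≈ 5.22.

5.22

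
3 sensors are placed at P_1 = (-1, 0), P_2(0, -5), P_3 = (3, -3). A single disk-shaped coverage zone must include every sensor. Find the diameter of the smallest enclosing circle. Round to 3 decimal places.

5.407

Side lengths²: P_1P_2² = 26, P_1P_3² = 25, P_2P_3² = 13.
Since P_1P_2² = 26 < 25 + 13 = 38, the triangle is acute, so the smallest enclosing circle is the circumcircle.
Circumcentre = (13/34, -79/34), r² = 4225/578.
Diameter = 2r = 2√(4225/578) ≈ 5.407.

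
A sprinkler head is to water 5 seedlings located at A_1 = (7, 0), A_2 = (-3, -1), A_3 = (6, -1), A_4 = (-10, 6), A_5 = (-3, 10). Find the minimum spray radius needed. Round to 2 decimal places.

9.01

The minimum enclosing circle of a finite set is fixed by two of the points (as a diameter) or three (as a circumcircle).
The farthest pair is A_1–A_4 with squared distance 325. The circle on this segment as diameter has centre (-1.5, 3) and r² = 325/4 = 81.25.
Check A_2: distance² to centre = 18.25 ≤ 81.25, so it lies inside.
All remaining points lie in this disk, and no smaller disk contains both endpoints, so this is the minimum enclosing circle.
r = √(81.25) ≈ 9.01.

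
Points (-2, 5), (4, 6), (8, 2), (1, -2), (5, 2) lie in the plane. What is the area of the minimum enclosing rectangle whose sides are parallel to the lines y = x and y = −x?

71.5

In coordinates u = x + y, v = x − y the rectangle is axis-aligned; the map (x,y)→(u,v) scales areas by 2.
u-values: 3, 10, 10, -1, 7; range = 10 − (-1) = 11.
v-values: -7, -2, 6, 3, 3; range = 6 − (-7) = 13.
Area = (11 × 13) / 2 = 71.5.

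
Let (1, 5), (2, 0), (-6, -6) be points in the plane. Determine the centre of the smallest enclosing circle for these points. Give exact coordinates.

(-2.5, -0.5)

Call the three points A, B, C in the order given.
Side lengths²: AB² = 26, AC² = 170, BC² = 100.
Since AC² = 170 ≥ 100 + 26 = 126, the angle opposite AC is not acute, so the smallest enclosing circle has AC as diameter.
Centre = midpoint of AC = (-2.5, -0.5), r² = 170/4 = 42.5.
Centre = (-2.5, -0.5).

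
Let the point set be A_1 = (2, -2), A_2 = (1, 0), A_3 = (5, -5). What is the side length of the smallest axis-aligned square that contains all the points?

The bounding box has width 4 and height 5.
An axis-aligned square enclosing the set must have side ≥ max(width, height).
So the minimum side is max(4, 5) = 5.

5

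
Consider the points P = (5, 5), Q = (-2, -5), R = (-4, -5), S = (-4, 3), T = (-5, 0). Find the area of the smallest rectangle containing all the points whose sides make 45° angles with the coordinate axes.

In coordinates u = x + y, v = x − y the rectangle is axis-aligned; the map (x,y)→(u,v) scales areas by 2.
u-values: 10, -7, -9, -1, -5; range = 10 − (-9) = 19.
v-values: 0, 3, 1, -7, -5; range = 3 − (-7) = 10.
Area = (19 × 10) / 2 = 95.

95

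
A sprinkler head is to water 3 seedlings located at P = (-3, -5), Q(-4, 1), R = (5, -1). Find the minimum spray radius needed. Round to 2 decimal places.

4.82

Side lengths²: PQ² = 37, PR² = 80, QR² = 85.
Since QR² = 85 < 80 + 37 = 117, the triangle is acute, so the smallest enclosing circle is the circumcircle.
Circumcentre = (5/26, -18/13), r² = 15725/676.
r = √(15725/676) ≈ 4.82.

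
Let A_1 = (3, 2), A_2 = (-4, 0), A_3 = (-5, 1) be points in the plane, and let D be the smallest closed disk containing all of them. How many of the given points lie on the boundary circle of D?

2

Side lengths²: A_1A_2² = 53, A_1A_3² = 65, A_2A_3² = 2.
Since A_1A_3² = 65 ≥ 53 + 2 = 55, the angle opposite A_1A_3 is not acute, so the smallest enclosing circle has A_1A_3 as diameter.
Centre = midpoint of A_1A_3 = (-1, 1.5), r² = 65/4 = 16.25.
The points at distance exactly r from the centre are A_1, A_3 — 2 points.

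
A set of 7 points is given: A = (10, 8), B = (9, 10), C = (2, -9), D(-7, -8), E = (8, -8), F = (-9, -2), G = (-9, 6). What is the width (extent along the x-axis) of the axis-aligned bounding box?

max x = 10, min x = -9, so width = 19.

19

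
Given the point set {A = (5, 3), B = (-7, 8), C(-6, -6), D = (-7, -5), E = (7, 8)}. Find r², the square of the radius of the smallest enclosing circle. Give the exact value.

71905/784

A smallest enclosing disk is always determined by at most three of the input points on its boundary.
The minimum enclosing circle is determined by three boundary points: B, C, E.
Their circumcentre is (0, 41/28) with r² = 71905/784.
The farthest remaining point D is at distance² 71177/784 ≤ 71905/784.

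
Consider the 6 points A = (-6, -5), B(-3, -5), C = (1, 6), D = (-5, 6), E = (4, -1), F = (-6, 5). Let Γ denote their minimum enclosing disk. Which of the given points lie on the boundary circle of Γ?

The minimum enclosing circle is determined by three boundary points: A, C, E.
Their circumcentre is (-97/41, 17/41) with r² = 71485/1681.
The farthest remaining point D is at distance² 64105/1681 ≤ 71485/1681.
The points at distance exactly r from the centre are A, C, E — 3 points.

A, C, E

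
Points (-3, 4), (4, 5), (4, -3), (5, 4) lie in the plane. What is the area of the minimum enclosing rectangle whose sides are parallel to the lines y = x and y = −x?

56

In coordinates u = x + y, v = x − y the rectangle is axis-aligned; the map (x,y)→(u,v) scales areas by 2.
u-values: 1, 9, 1, 9; range = 9 − 1 = 8.
v-values: -7, -1, 7, 1; range = 7 − (-7) = 14.
Area = (8 × 14) / 2 = 56.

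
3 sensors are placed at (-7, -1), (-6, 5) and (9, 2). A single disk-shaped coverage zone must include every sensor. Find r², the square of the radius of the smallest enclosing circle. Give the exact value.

127465/1922

Call the three points A, B, C in the order given.
Side lengths²: AB² = 37, AC² = 265, BC² = 234.
Since AC² = 265 < 234 + 37 = 271, the triangle is acute, so the smallest enclosing circle is the circumcircle.
Circumcentre = (59/62, 47/62), r² = 127465/1922.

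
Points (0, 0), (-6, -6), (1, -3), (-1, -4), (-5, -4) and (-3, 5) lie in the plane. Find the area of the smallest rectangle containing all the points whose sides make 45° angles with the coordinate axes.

In coordinates u = x + y, v = x − y the rectangle is axis-aligned; the map (x,y)→(u,v) scales areas by 2.
u-values: 0, -12, -2, -5, -9, 2; range = 2 − (-12) = 14.
v-values: 0, 0, 4, 3, -1, -8; range = 4 − (-8) = 12.
Area = (14 × 12) / 2 = 84.

84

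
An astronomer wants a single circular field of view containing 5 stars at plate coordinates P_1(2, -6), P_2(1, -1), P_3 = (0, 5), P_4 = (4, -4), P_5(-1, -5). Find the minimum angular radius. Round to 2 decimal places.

The farthest pair is P_1–P_3 with squared distance 125. The circle on this segment as diameter has centre (1, -0.5) and r² = 125/4 = 31.25.
Check P_2: distance² to centre = 0.25 ≤ 31.25, so it lies inside.
All remaining points lie in this disk, and no smaller disk contains both endpoints, so this is the minimum enclosing circle.
r = √(31.25) ≈ 5.59.

5.59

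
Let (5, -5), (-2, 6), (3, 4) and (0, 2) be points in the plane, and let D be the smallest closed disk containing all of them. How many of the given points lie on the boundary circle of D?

The farthest pair is (5, -5)–(-2, 6) with squared distance 170. The circle on this segment as diameter has centre (1.5, 0.5) and r² = 170/4 = 42.5.
Check (3, 4): distance² to centre = 14.5 ≤ 42.5, so it lies inside.
All remaining points lie in this disk, and no smaller disk contains both endpoints, so this is the minimum enclosing circle.
The points at distance exactly r from the centre are (5, -5), (-2, 6) — 2 points.

2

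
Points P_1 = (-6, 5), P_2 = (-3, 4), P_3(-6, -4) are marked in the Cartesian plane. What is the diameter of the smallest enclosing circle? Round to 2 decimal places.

9.01

Side lengths²: P_1P_2² = 10, P_1P_3² = 81, P_2P_3² = 73.
Since P_1P_3² = 81 < 73 + 10 = 83, the triangle is acute, so the smallest enclosing circle is the circumcircle.
Circumcentre = (-35/6, 0.5), r² = 365/18.
Diameter = 2r = 2√(365/18) ≈ 9.01.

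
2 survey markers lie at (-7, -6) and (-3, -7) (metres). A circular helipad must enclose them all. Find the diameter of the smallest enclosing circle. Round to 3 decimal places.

The smallest circle enclosing two points has them as diameter endpoints.
Centre = midpoint = (-5, -6.5); r² = |(-7, -6)−(-3, -7)|²/4 = 17/4 = 4.25.
Diameter = 2r = 2√(4.25) ≈ 4.123.

4.123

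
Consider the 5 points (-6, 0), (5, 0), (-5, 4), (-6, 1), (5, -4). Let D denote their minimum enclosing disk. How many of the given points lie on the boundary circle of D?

2

The farthest pair is (-5, 4)–(5, -4) with squared distance 164. The circle on this segment as diameter has centre (0, 0) and r² = 164/4 = 41.
Check (-6, 0): distance² to centre = 36 ≤ 41, so it lies inside.
All remaining points lie in this disk, and no smaller disk contains both endpoints, so this is the minimum enclosing circle.
The points at distance exactly r from the centre are (-5, 4), (5, -4) — 2 points.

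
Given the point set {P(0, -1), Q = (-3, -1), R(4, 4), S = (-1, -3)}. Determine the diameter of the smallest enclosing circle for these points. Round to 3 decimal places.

8.721

By Welzl's lemma the MEC is supported by two points (diametrically opposite) or three points (on a circumcircle).
The minimum enclosing circle is determined by three boundary points: Q, R, S.
Their circumcentre is (11/12, 11/12) with r² = 1369/72.
The farthest remaining point P is at distance² 325/72 ≤ 1369/72.
Diameter = 2r = 2√(1369/72) ≈ 8.721.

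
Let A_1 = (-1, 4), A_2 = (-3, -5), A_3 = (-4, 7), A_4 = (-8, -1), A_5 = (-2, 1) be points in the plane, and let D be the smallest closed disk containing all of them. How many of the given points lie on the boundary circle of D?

The farthest pair is A_2–A_3 with squared distance 145. The circle on this segment as diameter has centre (-3.5, 1) and r² = 145/4 = 36.25.
Check A_1: distance² to centre = 15.25 ≤ 36.25, so it lies inside.
All remaining points lie in this disk, and no smaller disk contains both endpoints, so this is the minimum enclosing circle.
The points at distance exactly r from the centre are A_2, A_3 — 2 points.

2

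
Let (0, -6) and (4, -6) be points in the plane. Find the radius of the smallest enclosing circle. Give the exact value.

The smallest circle enclosing two points has them as diameter endpoints.
Centre = midpoint = (2, -6); r² = |(0, -6)−(4, -6)|²/4 = 16/4 = 4.
r = √4 = 2.

2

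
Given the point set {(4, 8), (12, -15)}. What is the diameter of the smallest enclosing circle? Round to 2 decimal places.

The smallest circle enclosing two points has them as diameter endpoints.
Centre = midpoint = (8, -3.5); r² = |(4, 8)−(12, -15)|²/4 = 593/4 = 148.25.
Diameter = 2r = 2√(148.25) ≈ 24.35.

24.35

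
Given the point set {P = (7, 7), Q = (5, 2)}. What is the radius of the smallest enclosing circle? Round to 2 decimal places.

2.69

The smallest circle enclosing two points has them as diameter endpoints.
Centre = midpoint = (6, 4.5); r² = |PQ|²/4 = 29/4 = 7.25.
r = √(7.25) ≈ 2.69.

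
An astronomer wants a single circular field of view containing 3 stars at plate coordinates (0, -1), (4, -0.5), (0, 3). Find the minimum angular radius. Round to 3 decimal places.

Call the three points A, B, C in the order given.
Side lengths²: AB² = 16.25, AC² = 16, BC² = 28.25.
Since BC² = 28.25 < 16.25 + 16 = 32.25, the triangle is acute, so the smallest enclosing circle is the circumcircle.
Circumcentre = (1.78125, 1), r² = 7.1728515625.
r = √(7.1728515625) ≈ 2.678.

2.678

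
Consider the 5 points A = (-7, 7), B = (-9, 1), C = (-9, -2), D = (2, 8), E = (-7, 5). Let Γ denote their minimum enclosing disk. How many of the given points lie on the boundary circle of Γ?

2

The minimum enclosing circle of a finite set is fixed by two of the points (as a diameter) or three (as a circumcircle).
The farthest pair is C–D with squared distance 221. The circle on this segment as diameter has centre (-3.5, 3) and r² = 221/4 = 55.25.
Check A: distance² to centre = 28.25 ≤ 55.25, so it lies inside.
All remaining points lie in this disk, and no smaller disk contains both endpoints, so this is the minimum enclosing circle.
The points at distance exactly r from the centre are C, D — 2 points.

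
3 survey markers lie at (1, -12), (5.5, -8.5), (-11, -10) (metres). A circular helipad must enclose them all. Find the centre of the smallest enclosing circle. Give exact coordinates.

(-2.75, -9.25)

Call the three points A, B, C in the order given.
Side lengths²: AB² = 32.5, AC² = 148, BC² = 274.5.
Since BC² = 274.5 ≥ 148 + 32.5 = 180.5, the angle opposite BC is not acute, so the smallest enclosing circle has BC as diameter.
Centre = midpoint of BC = (-2.75, -9.25), r² = 274.5/4 = 68.625.
Centre = (-2.75, -9.25).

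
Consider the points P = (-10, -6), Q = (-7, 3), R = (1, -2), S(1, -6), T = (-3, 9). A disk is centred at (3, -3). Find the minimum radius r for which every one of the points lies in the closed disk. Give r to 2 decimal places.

The required radius is the distance from (3, -3) to the farthest point.
Squared distances: 178, 136, 5, 13, 180.
Maximum is 180, attained at T.
r = √180 ≈ 13.42.

13.42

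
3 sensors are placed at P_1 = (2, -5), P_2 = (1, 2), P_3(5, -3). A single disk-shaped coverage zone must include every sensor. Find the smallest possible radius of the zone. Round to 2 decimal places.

3.55

Side lengths²: P_1P_2² = 50, P_1P_3² = 13, P_2P_3² = 41.
Since P_1P_2² = 50 < 41 + 13 = 54, the triangle is acute, so the smallest enclosing circle is the circumcircle.
Circumcentre = (83/46, -67/46), r² = 13325/1058.
r = √(13325/1058) ≈ 3.55.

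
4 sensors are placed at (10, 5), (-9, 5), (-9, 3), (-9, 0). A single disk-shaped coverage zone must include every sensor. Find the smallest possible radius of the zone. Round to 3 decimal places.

9.823

The minimum enclosing circle of a finite set is fixed by two of the points (as a diameter) or three (as a circumcircle).
The farthest pair is (10, 5)–(-9, 0) with squared distance 386. The circle on this segment as diameter has centre (0.5, 2.5) and r² = 386/4 = 96.5.
Check (-9, 5): distance² to centre = 96.5 ≤ 96.5, so it lies inside.
All remaining points lie in this disk, and no smaller disk contains both endpoints, so this is the minimum enclosing circle.
r = √(96.5) ≈ 9.823.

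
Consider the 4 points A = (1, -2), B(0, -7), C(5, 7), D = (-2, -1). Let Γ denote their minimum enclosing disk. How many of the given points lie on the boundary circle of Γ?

The minimum enclosing circle of a finite set is fixed by two of the points (as a diameter) or three (as a circumcircle).
The farthest pair is B–C with squared distance 221. The circle on this segment as diameter has centre (2.5, 0) and r² = 221/4 = 55.25.
Check A: distance² to centre = 6.25 ≤ 55.25, so it lies inside.
All remaining points lie in this disk, and no smaller disk contains both endpoints, so this is the minimum enclosing circle.
The points at distance exactly r from the centre are B, C — 2 points.

2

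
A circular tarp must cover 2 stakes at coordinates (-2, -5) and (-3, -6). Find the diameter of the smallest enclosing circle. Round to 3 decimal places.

The smallest circle enclosing two points has them as diameter endpoints.
Centre = midpoint = (-2.5, -5.5); r² = |(-2, -5)−(-3, -6)|²/4 = 2/4 = 0.5.
Diameter = 2r = 2√(0.5) ≈ 1.414.

1.414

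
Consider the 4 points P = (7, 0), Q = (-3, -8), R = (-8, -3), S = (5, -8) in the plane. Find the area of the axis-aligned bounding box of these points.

x ranges over [-8, 7], width 15.
y ranges over [-8, 0], height 8.
Area = 15 × 8 = 120.

120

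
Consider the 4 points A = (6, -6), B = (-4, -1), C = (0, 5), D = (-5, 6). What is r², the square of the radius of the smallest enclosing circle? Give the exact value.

A smallest enclosing disk is always determined by at most three of the input points on its boundary.
The farthest pair is A–D with squared distance 265. The circle on this segment as diameter has centre (0.5, 0) and r² = 265/4 = 66.25.
Check B: distance² to centre = 21.25 ≤ 66.25, so it lies inside.
All remaining points lie in this disk, and no smaller disk contains both endpoints, so this is the minimum enclosing circle.

66.25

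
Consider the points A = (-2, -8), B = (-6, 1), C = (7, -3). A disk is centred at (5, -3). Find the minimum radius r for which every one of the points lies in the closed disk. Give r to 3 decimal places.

The required radius is the distance from (5, -3) to the farthest point.
Squared distances: 74, 137, 4.
Maximum is 137, attained at B.
r = √137 ≈ 11.705.

11.705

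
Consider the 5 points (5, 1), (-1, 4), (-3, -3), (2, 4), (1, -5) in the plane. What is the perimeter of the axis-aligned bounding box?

34

Width = max x − min x = 5 − (-3) = 8.
Height = max y − min y = 4 − (-5) = 9.
Perimeter = 2(8 + 9) = 34.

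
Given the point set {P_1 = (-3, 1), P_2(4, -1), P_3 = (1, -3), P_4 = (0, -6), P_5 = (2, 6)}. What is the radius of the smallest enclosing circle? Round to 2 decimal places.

By Welzl's lemma the MEC is supported by two points (diametrically opposite) or three points (on a circumcircle).
The farthest pair is P_4–P_5 with squared distance 148. The circle on this segment as diameter has centre (1, 0) and r² = 148/4 = 37.
Check P_1: distance² to centre = 17 ≤ 37, so it lies inside.
All remaining points lie in this disk, and no smaller disk contains both endpoints, so this is the minimum enclosing circle.
r = √37 ≈ 6.08.

6.08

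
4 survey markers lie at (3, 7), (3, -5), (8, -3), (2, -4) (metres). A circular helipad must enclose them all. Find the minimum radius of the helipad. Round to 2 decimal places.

The minimum enclosing circle of a finite set is fixed by two of the points (as a diameter) or three (as a circumcircle).
The minimum enclosing circle is determined by three boundary points: (3, 7), (3, -5), (8, -3).
Their circumcentre is (3.5, 1) with r² = 36.25.
The farthest remaining point (2, -4) is at distance² 27.25 ≤ 36.25.
r = √(36.25) ≈ 6.02.

6.02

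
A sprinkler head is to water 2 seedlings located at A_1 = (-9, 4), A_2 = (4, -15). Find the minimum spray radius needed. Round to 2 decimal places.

11.51

The smallest circle enclosing two points has them as diameter endpoints.
Centre = midpoint = (-2.5, -5.5); r² = |A_1A_2|²/4 = 530/4 = 132.5.
r = √(132.5) ≈ 11.51.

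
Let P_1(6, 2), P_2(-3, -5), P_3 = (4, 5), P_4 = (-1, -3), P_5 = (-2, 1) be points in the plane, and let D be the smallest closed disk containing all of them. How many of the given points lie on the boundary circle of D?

By Welzl's lemma the MEC is supported by two points (diametrically opposite) or three points (on a circumcircle).
The farthest pair is P_2–P_3 with squared distance 149. The circle on this segment as diameter has centre (0.5, 0) and r² = 149/4 = 37.25.
Check P_1: distance² to centre = 34.25 ≤ 37.25, so it lies inside.
All remaining points lie in this disk, and no smaller disk contains both endpoints, so this is the minimum enclosing circle.
The points at distance exactly r from the centre are P_2, P_3 — 2 points.

2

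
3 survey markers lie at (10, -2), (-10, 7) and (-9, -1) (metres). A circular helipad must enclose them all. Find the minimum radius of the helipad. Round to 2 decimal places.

10.97

Call the three points A, B, C in the order given.
Side lengths²: AB² = 481, AC² = 362, BC² = 65.
Since AB² = 481 ≥ 362 + 65 = 427, the angle opposite AB is not acute, so the smallest enclosing circle has AB as diameter.
Centre = midpoint of AB = (0, 2.5), r² = 481/4 = 120.25.
r = √(120.25) ≈ 10.97.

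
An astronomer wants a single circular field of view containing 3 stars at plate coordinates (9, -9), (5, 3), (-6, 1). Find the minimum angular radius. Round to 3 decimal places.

9.014

Call the three points A, B, C in the order given.
Side lengths²: AB² = 160, AC² = 325, BC² = 125.
Since AC² = 325 ≥ 160 + 125 = 285, the angle opposite AC is not acute, so the smallest enclosing circle has AC as diameter.
Centre = midpoint of AC = (1.5, -4), r² = 325/4 = 81.25.
r = √(81.25) ≈ 9.014.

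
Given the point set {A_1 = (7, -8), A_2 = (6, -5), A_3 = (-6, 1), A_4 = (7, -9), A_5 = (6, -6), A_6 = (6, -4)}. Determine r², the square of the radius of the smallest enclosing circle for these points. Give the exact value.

67.25

By Welzl's lemma the MEC is supported by two points (diametrically opposite) or three points (on a circumcircle).
The farthest pair is A_3–A_4 with squared distance 269. The circle on this segment as diameter has centre (0.5, -4) and r² = 269/4 = 67.25.
Check A_1: distance² to centre = 58.25 ≤ 67.25, so it lies inside.
All remaining points lie in this disk, and no smaller disk contains both endpoints, so this is the minimum enclosing circle.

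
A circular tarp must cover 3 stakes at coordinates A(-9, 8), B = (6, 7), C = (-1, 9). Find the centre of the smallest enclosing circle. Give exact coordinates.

Side lengths²: AB² = 226, AC² = 65, BC² = 53.
Since AB² = 226 ≥ 65 + 53 = 118, the angle opposite AB is not acute, so the smallest enclosing circle has AB as diameter.
Centre = midpoint of AB = (-1.5, 7.5), r² = 226/4 = 56.5.
Centre = (-1.5, 7.5).

(-1.5, 7.5)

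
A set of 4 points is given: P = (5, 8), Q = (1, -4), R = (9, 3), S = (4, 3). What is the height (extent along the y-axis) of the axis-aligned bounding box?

max y = 8, min y = -4, so height = 12.

12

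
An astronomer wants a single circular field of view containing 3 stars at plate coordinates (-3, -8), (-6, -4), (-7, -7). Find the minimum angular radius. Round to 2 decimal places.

2.51

Call the three points A, B, C in the order given.
Side lengths²: AB² = 25, AC² = 17, BC² = 10.
Since AB² = 25 < 17 + 10 = 27, the triangle is acute, so the smallest enclosing circle is the circumcircle.
Circumcentre = (-121/26, -159/26), r² = 2125/338.
r = √(2125/338) ≈ 2.51.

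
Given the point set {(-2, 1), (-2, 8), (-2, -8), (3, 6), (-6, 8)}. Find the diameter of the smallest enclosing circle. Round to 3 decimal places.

16.621

A smallest enclosing disk is always determined by at most three of the input points on its boundary.
The minimum enclosing circle is determined by three boundary points: (-2, -8), (3, 6), (-6, 8).
Their circumcentre is (-3, 0.25) with r² = 69.0625.
The farthest remaining point (-2, 8) is at distance² 61.0625 ≤ 69.0625.
Diameter = 2r = 2√(69.0625) ≈ 16.621.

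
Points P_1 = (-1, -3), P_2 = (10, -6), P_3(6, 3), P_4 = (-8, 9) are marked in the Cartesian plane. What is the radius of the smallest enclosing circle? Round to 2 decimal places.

11.72

A smallest enclosing disk is always determined by at most three of the input points on its boundary.
The farthest pair is P_2–P_4 with squared distance 549. The circle on this segment as diameter has centre (1, 1.5) and r² = 549/4 = 137.25.
Check P_1: distance² to centre = 24.25 ≤ 137.25, so it lies inside.
All remaining points lie in this disk, and no smaller disk contains both endpoints, so this is the minimum enclosing circle.
r = √(137.25) ≈ 11.72.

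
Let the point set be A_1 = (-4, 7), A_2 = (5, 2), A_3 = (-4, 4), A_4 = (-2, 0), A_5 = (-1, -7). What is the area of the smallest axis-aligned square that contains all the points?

The bounding box has width 9 and height 14.
An axis-aligned square enclosing the set must have side ≥ max(width, height).
So the minimum side is max(9, 14) = 14.
Area = 14² = 196.

196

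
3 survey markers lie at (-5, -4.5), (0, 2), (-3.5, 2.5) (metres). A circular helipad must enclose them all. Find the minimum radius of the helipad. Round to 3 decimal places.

4.100

Call the three points A, B, C in the order given.
Side lengths²: AB² = 67.25, AC² = 51.25, BC² = 12.5.
Since AB² = 67.25 ≥ 51.25 + 12.5 = 63.75, the angle opposite AB is not acute, so the smallest enclosing circle has AB as diameter.
Centre = midpoint of AB = (-2.5, -1.25), r² = 67.25/4 = 16.8125.
r = √(16.8125) ≈ 4.100.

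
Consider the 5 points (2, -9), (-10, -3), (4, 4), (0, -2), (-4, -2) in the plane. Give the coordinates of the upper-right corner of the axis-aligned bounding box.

x-range [-10, 4], y-range [-9, 4].
The upper-right corner is (4, 4).

(4, 4)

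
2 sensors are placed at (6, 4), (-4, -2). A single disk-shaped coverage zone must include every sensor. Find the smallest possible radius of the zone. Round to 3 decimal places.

5.831

The smallest circle enclosing two points has them as diameter endpoints.
Centre = midpoint = (1, 1); r² = |(6, 4)−(-4, -2)|²/4 = 136/4 = 34.
r = √34 ≈ 5.831.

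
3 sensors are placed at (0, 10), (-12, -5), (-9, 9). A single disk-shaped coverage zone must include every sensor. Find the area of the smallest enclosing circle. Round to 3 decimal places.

Call the three points A, B, C in the order given.
Side lengths²: AB² = 369, AC² = 82, BC² = 205.
Since AB² = 369 ≥ 205 + 82 = 287, the angle opposite AB is not acute, so the smallest enclosing circle has AB as diameter.
Centre = midpoint of AB = (-6, 2.5), r² = 369/4 = 92.25.
Area = π·r² = π·92.25 ≈ 289.812.

289.812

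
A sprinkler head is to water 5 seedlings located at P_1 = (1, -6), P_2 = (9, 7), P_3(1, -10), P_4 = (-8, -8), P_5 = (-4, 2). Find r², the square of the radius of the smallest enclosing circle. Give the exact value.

A smallest enclosing disk is always determined by at most three of the input points on its boundary.
The farthest pair is P_2–P_4 with squared distance 514. The circle on this segment as diameter has centre (0.5, -0.5) and r² = 514/4 = 128.5.
Check P_1: distance² to centre = 30.5 ≤ 128.5, so it lies inside.
All remaining points lie in this disk, and no smaller disk contains both endpoints, so this is the minimum enclosing circle.

128.5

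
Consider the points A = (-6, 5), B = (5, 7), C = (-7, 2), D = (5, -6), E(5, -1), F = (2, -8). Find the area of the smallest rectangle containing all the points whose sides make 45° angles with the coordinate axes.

In coordinates u = x + y, v = x − y the rectangle is axis-aligned; the map (x,y)→(u,v) scales areas by 2.
u-values: -1, 12, -5, -1, 4, -6; range = 12 − (-6) = 18.
v-values: -11, -2, -9, 11, 6, 10; range = 11 − (-11) = 22.
Area = (18 × 22) / 2 = 198.

198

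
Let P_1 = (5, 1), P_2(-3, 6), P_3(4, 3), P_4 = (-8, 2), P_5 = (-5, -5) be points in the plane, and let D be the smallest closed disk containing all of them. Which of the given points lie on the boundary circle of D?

The minimum enclosing circle of a finite set is fixed by two of the points (as a diameter) or three (as a circumcircle).
The minimum enclosing circle is determined by three boundary points: P_1, P_4, P_5.
Their circumcentre is (-69/44, 27/44) with r² = 41905/968.
The farthest remaining point P_3 is at distance² 35525/968 ≤ 41905/968.
The points at distance exactly r from the centre are P_1, P_4, P_5 — 3 points.

P_1, P_4, P_5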